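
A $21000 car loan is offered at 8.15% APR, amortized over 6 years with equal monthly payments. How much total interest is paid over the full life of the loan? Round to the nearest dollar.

$5,621

Monthly rate = 8.15%/12 = 0.0067917; payment = 21,000 × 0.0067917 / (1 − (1+0.0067917)^−72) = $369.74.
Total paid = 72 × $369.74 = $26,621.28; interest = $26,621.28 − $21,000 = $5,621.28.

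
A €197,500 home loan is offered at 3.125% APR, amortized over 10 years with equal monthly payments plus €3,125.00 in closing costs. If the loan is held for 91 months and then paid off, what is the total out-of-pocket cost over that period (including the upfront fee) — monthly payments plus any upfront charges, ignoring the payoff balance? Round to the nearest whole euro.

At 3.125% the monthly rate is 0.0026042, so the payment is 197,500 × 0.0026042 / (1 − 1.0026042^−120) = €1,918.49.
Total outlay = 91 × €1,918.49 + €3,125.00 = €177,707.59.

€177,708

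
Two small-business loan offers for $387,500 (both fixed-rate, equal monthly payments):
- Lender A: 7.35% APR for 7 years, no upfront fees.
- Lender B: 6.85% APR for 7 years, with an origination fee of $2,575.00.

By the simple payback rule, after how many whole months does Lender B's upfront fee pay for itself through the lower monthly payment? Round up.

Lender A: at 7.35% the monthly rate is 0.0061250, so the payment is 387,500 × 0.0061250 / (1 − 1.0061250^−84) = $5,914.94.
Lender B: monthly rate = 6.85%/12 = 0.0057083; payment = 387,500 × 0.0057083 / (1 − (1+0.0057083)^−84) = $5,820.04.
Monthly savings = $5,914.94 − $5,820.04 = $94.90.
Break-even = $2,575.00 / $94.90 = 27.13 → 28 months.

28 months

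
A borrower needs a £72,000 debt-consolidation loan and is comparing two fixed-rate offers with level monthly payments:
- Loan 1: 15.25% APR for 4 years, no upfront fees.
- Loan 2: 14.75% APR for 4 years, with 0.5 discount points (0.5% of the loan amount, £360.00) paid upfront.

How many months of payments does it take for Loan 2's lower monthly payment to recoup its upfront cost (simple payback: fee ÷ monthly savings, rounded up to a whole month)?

Loan 1: monthly rate = 15.25%/12 = 0.0127083; payment = 72,000 × 0.0127083 / (1 − (1+0.0127083)^−48) = £2,012.95.
Loan 2: at 14.75% the monthly rate is 0.0122917, so the payment is 72,000 × 0.0122917 / (1 − 1.0122917^−48) = £1,994.70.
Monthly savings = £2,012.95 − £1,994.70 = £18.25.
Break-even = £360.00 / £18.25 = 19.73 → 20 months.

20 months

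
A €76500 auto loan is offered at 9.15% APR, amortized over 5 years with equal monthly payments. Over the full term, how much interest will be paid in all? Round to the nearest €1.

€19,115

At 9.15% the monthly rate is 0.0076250, so the payment is 76,500 × 0.0076250 / (1 − 1.0076250^−60) = €1,593.59.
Total paid = 60 × €1,593.59 = €95,615.40; interest = €95,615.40 − €76,500 = €19,115.40.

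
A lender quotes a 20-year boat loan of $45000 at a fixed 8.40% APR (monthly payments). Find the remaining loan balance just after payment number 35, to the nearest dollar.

With monthly rate i = 8.4%/12 = 0.0070000, the balance after k of n payments is P · [(1+i)^n − (1+i)^k] / [(1+i)^n − 1].
(1+0.0070000)^240 = 5.33424468 and (1+0.0070000)^35 = 1.27653130, so the balance is 45,000 × (5.33424468 − 1.27653130) / (5.33424468 − 1) = $42,128.93.

$42,129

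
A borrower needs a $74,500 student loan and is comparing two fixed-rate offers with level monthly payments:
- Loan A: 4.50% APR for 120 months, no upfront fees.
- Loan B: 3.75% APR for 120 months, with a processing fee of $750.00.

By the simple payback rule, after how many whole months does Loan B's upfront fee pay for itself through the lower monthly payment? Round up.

Loan A: monthly rate = 4.5%/12 = 0.0037500; payment = 74,500 × 0.0037500 / (1 − (1+0.0037500)^−120) = $772.11.
Loan B: monthly rate = 3.75%/12 = 0.0031250; payment = 74,500 × 0.0031250 / (1 − (1+0.0031250)^−120) = $745.46.
Monthly savings = $772.11 − $745.46 = $26.65.
Break-even = $750.00 / $26.65 = 28.14 → 29 months.

29 months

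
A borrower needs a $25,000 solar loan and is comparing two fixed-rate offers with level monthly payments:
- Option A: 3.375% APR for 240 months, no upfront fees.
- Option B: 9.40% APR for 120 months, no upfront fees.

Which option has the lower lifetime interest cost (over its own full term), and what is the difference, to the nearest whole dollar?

Option A by $4,242

Option A: monthly rate = 3.375%/12 = 0.0028125; payment = 25,000 × 0.0028125 / (1 − (1+0.0028125)^−240) = $143.39.
Total interest on Option A = 240 × $143.39 − $25,000 = $9,413.60.
Option B: at 9.40% the monthly rate is 0.0078333, so the payment is 25,000 × 0.0078333 / (1 − 1.0078333^−120) = $322.13.
Total interest on Option B = 120 × $322.13 − $25,000 = $13,655.60.
Option A is lower by $4,242.00.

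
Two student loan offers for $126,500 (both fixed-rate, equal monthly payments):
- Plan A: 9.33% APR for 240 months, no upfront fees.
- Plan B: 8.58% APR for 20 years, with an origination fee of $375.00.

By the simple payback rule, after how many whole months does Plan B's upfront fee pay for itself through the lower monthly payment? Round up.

7 months

Plan A: monthly rate = 9.33%/12 = 0.0077750; payment = 126,500 × 0.0077750 / (1 − (1+0.0077750)^−240) = $1,165.14.
Plan B: at 8.58% the monthly rate is 0.0071500, so the payment is 126,500 × 0.0071500 / (1 − 1.0071500^−240) = $1,104.21.
Monthly savings = $1,165.14 − $1,104.21 = $60.93.
Break-even = $375.00 / $60.93 = 6.15 → 7 months.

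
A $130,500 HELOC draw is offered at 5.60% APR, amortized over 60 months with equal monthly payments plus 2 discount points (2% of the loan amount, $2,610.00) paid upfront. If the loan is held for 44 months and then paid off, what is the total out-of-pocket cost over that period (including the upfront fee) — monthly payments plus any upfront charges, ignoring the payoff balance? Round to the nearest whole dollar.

Monthly rate = 5.6%/12 = 0.0046667; payment = 130,500 × 0.0046667 / (1 − (1+0.0046667)^−60) = $2,498.73.
Total outlay = 44 × $2,498.73 + $2,610.00 = $112,554.12.

$112,554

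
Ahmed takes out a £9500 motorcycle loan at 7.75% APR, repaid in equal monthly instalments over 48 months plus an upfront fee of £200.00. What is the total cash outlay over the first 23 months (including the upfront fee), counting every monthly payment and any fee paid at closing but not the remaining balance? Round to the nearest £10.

£5,510

At 7.75% the monthly rate is 0.0064583, so the payment is 9,500 × 0.0064583 / (1 − 1.0064583^−48) = £230.81.
Total outlay = 23 × £230.81 + £200.00 = £5,508.63.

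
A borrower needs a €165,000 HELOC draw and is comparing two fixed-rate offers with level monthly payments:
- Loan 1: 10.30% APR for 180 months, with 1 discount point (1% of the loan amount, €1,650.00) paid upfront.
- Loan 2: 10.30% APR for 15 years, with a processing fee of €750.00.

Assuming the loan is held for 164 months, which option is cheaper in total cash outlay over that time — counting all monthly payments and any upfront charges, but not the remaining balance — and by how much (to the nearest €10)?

Loan 2 by €900

Loan 1: at 10.30% the monthly rate is 0.0085833, so the payment is 165,000 × 0.0085833 / (1 − 1.0085833^−180) = €1,803.50.
Loan 2: at 10.30% the monthly rate is 0.0085833, so the payment is 165,000 × 0.0085833 / (1 − 1.0085833^−180) = €1,803.50.
Over 164 months: Loan 1 costs 164 × €1,803.50 + €1,650.00 = €297,424.00; Loan 2 costs 164 × €1,803.50 + €750.00 = €296,524.00.
Loan 2 is cheaper by €297,424.00 − €296,524.00 = €900.00.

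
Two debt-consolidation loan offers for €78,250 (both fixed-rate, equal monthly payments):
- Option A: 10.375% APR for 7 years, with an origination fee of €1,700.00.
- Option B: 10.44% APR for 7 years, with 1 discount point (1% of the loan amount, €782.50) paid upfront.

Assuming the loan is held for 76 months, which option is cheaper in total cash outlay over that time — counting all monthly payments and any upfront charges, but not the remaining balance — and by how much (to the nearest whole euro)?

Option B by €716

Option A: monthly rate = 10.375%/12 = 0.0086458; payment = 78,250 × 0.0086458 / (1 − (1+0.0086458)^−84) = €1,314.25.
Option B: monthly rate = 10.44%/12 = 0.0087000; payment = 78,250 × 0.0087000 / (1 − (1+0.0087000)^−84) = €1,316.90.
Over 76 months: Option A costs 76 × €1,314.25 + €1,700.00 = €101,583.00; Option B costs 76 × €1,316.90 + €782.50 = €100,866.90.
Option B is cheaper by €101,583.00 − €100,866.90 = €716.10.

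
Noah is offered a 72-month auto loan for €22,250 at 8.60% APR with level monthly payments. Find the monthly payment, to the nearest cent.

At 8.60% the monthly rate is 0.0071667, so the payment is 22,250 × 0.0071667 / (1 − 1.0071667^−72) = €396.67.

€396.67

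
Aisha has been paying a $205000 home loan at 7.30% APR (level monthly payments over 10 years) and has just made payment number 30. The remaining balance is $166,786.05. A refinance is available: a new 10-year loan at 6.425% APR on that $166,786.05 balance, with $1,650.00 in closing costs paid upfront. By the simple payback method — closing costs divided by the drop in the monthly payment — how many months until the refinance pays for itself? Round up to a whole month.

4 months

Current payment = 205,000 × 7.3%/12 / (1 − (1+0.0060833)^−120) = $2,412.04.
Refinanced payment = 166,786.05 × 0.0053542 / (1 − (1+0.0053542)^−120) = $1,887.46.
Monthly savings = $2,412.04 − $1,887.46 = $524.58.
Break-even = $1,650.00 / $524.58 = 3.15 → 4 months.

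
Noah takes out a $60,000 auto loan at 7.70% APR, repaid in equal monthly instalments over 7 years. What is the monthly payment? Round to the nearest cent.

$926.23

At 7.70% the monthly rate is 0.0064167, so the payment is 60,000 × 0.0064167 / (1 − 1.0064167^−84) = $926.23.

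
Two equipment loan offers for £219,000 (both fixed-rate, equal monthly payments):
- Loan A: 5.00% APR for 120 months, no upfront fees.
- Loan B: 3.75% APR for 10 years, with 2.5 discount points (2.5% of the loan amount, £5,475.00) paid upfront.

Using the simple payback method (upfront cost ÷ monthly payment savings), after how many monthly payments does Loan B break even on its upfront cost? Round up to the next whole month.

Loan A: monthly rate = 5%/12 = 0.0041667; payment = 219,000 × 0.0041667 / (1 − (1+0.0041667)^−120) = £2,322.83.
Loan B: monthly rate = 3.75%/12 = 0.0031250; payment = 219,000 × 0.0031250 / (1 − (1+0.0031250)^−120) = £2,191.34.
Monthly savings = £2,322.83 − £2,191.34 = £131.49.
Break-even = £5,475.00 / £131.49 = 41.64 → 42 months.

42 months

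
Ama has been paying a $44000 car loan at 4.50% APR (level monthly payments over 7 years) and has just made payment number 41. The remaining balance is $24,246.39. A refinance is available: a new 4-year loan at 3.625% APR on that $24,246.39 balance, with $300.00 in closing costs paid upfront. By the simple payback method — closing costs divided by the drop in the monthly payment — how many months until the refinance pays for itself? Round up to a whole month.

Current payment = 44,000 × 4.5%/12 / (1 − (1+0.0037500)^−84) = $611.61.
Refinanced payment = 24,246.39 × 0.0030208 / (1 − (1+0.0030208)^−48) = $543.40.
Monthly savings = $611.61 − $543.40 = $68.21.
Break-even = $300.00 / $68.21 = 4.40 → 5 months.

5 months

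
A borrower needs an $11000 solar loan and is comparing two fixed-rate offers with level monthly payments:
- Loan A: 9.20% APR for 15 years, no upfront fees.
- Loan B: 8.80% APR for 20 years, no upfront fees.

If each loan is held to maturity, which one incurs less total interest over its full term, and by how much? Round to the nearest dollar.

Loan A by $3,096

Loan A: at 9.20% the monthly rate is 0.0076667, so the payment is 11,000 × 0.0076667 / (1 − 1.0076667^−180) = $112.88.
Total interest on Loan A = 180 × $112.88 − $11,000 = $9,318.40.
Loan B: at 8.80% the monthly rate is 0.0073333, so the payment is 11,000 × 0.0073333 / (1 − 1.0073333^−240) = $97.56.
Total interest on Loan B = 240 × $97.56 − $11,000 = $12,414.40.
Loan A is lower by $3,096.00.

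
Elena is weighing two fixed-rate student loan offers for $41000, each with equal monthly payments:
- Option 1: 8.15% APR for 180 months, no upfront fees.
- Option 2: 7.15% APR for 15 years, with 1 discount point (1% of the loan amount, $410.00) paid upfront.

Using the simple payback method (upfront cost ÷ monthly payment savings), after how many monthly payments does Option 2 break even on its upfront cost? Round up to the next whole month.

18 months

Option 1: at 8.15% the monthly rate is 0.0067917, so the payment is 41,000 × 0.0067917 / (1 − 1.0067917^−180) = $395.38.
Option 2: monthly rate = 7.15%/12 = 0.0059583; payment = 41,000 × 0.0059583 / (1 − (1+0.0059583)^−180) = $371.97.
Monthly savings = $395.38 − $371.97 = $23.41.
Break-even = $410.00 / $23.41 = 17.51 → 18 months.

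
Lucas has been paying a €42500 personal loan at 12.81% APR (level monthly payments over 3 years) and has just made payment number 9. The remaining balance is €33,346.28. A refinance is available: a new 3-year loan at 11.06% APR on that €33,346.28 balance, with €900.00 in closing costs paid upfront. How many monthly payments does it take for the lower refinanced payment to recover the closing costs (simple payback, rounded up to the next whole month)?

3 months

Current payment = 42,500 × 12.81%/12 / (1 − (1+0.0106750)^−36) = €1,428.11.
Refinanced payment = 33,346.28 × 0.0092167 / (1 − (1+0.0092167)^−36) = €1,092.66.
Monthly savings = €1,428.11 − €1,092.66 = €335.45.
Break-even = €900.00 / €335.45 = 2.68 → 3 months.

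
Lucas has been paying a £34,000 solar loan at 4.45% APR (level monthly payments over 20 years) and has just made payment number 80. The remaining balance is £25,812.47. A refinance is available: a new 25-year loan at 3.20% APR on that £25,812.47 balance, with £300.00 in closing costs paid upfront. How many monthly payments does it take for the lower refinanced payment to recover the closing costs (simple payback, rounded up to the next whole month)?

Current payment = 34,000 × 4.45%/12 / (1 − (1+0.0037083)^−240) = £214.18.
Refinanced payment = 25,812.47 × 0.0026667 / (1 − (1+0.0026667)^−300) = £125.11.
Monthly savings = £214.18 − £125.11 = £89.07.
Break-even = £300.00 / £89.07 = 3.37 → 4 months.

4 months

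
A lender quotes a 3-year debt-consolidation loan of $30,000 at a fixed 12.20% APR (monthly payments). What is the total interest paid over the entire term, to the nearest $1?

$5,975

Monthly rate = 12.2%/12 = 0.0101667; payment = 30,000 × 0.0101667 / (1 − (1+0.0101667)^−36) = $999.30.
Total paid = 36 × $999.30 = $35,974.80; interest = $35,974.80 − $30,000 = $5,974.80.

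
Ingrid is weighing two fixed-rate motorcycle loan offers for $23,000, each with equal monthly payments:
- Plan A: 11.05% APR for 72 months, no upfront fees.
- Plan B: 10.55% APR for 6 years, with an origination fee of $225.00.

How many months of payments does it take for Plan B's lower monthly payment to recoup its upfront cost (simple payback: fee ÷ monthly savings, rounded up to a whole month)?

Plan A: monthly rate = 11.05%/12 = 0.0092083; payment = 23,000 × 0.0092083 / (1 − (1+0.0092083)^−72) = $438.37.
Plan B: at 10.55% the monthly rate is 0.0087917, so the payment is 23,000 × 0.0087917 / (1 − 1.0087917^−72) = $432.50.
Monthly savings = $438.37 − $432.50 = $5.87.
Break-even = $225.00 / $5.87 = 38.33 → 39 months.

39 months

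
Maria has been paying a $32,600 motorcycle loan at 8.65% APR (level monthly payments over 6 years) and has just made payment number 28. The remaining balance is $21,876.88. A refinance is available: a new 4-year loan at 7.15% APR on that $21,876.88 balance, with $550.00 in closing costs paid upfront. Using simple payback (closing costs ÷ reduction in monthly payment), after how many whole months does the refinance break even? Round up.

10 months

Current payment = 32,600 × 8.65%/12 / (1 − (1+0.0072083)^−72) = $581.99.
Refinanced payment = 21,876.88 × 0.0059583 / (1 − (1+0.0059583)^−48) = $525.39.
Monthly savings = $581.99 − $525.39 = $56.60.
Break-even = $550.00 / $56.60 = 9.72 → 10 months.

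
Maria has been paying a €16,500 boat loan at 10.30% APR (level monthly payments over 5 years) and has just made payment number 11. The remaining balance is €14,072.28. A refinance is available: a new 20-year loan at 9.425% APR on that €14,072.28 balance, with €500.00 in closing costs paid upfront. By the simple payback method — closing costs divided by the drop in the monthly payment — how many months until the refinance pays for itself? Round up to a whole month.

3 months

Current payment = 16,500 × 10.3%/12 / (1 − (1+0.0085833)^−60) = €353.02.
Refinanced payment = 14,072.28 × 0.0078542 / (1 − (1+0.0078542)^−240) = €130.48.
Monthly savings = €353.02 − €130.48 = €222.54.
Break-even = €500.00 / €222.54 = 2.25 → 3 months.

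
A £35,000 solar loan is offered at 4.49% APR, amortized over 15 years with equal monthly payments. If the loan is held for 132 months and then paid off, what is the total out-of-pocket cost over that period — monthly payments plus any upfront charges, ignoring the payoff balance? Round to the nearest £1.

£35,319

Monthly rate = 4.49%/12 = 0.0037417; payment = 35,000 × 0.0037417 / (1 − (1+0.0037417)^−180) = £267.57.
Total outlay = 132 × £267.57 = £35,319.24.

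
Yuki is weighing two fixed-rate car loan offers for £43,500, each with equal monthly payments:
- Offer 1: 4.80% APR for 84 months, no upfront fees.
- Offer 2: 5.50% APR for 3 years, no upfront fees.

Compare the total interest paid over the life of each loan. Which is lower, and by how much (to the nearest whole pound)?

Offer 1: at 4.80% the monthly rate is 0.0040000, so the payment is 43,500 × 0.0040000 / (1 − 1.0040000^−84) = £610.75.
Total interest on Offer 1 = 84 × £610.75 − £43,500 = £7,803.00.
Offer 2: monthly rate = 5.5%/12 = 0.0045833; payment = 43,500 × 0.0045833 / (1 − (1+0.0045833)^−36) = £1,313.52.
Total interest on Offer 2 = 36 × £1,313.52 − £43,500 = £3,786.72.
Offer 2 is lower by £4,016.28.

Offer 2 by £4,016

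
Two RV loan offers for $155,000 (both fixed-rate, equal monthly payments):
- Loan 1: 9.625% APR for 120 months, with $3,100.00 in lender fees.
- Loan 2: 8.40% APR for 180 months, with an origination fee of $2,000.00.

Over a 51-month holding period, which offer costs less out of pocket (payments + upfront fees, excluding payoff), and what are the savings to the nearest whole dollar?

Loan 1: monthly rate = 9.625%/12 = 0.0080208; payment = 155,000 × 0.0080208 / (1 − (1+0.0080208)^−120) = $2,016.29.
Loan 2: at 8.40% the monthly rate is 0.0070000, so the payment is 155,000 × 0.0070000 / (1 − 1.0070000^−180) = $1,517.27.
Over 51 months: Loan 1 costs 51 × $2,016.29 + $3,100.00 = $105,930.79; Loan 2 costs 51 × $1,517.27 + $2,000.00 = $79,380.77.
Loan 2 is cheaper by $105,930.79 − $79,380.77 = $26,550.02.

Loan 2 by $26,550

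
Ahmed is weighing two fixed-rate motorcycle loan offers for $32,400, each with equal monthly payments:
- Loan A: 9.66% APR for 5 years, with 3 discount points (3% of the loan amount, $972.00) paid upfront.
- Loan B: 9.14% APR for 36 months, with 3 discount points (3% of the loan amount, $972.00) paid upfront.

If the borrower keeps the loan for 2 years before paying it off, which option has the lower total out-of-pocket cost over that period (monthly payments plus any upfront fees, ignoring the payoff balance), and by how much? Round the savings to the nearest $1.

Loan A by $8,386

Loan A: at 9.66% the monthly rate is 0.0080500, so the payment is 32,400 × 0.0080500 / (1 − 1.0080500^−60) = $683.00.
Loan B: monthly rate = 9.14%/12 = 0.0076167; payment = 32,400 × 0.0076167 / (1 − (1+0.0076167)^−36) = $1,032.42.
Over 24 months: Loan A costs 24 × $683.00 + $972.00 = $17,364.00; Loan B costs 24 × $1,032.42 + $972.00 = $25,750.08.
Loan A is cheaper by $25,750.08 − $17,364.00 = $8,386.08.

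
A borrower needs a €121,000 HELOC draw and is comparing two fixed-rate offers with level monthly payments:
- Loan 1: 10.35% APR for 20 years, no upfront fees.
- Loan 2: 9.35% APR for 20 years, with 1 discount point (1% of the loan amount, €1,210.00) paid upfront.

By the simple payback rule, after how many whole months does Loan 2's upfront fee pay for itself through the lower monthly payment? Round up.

Loan 1: monthly rate = 10.35%/12 = 0.0086250; payment = 121,000 × 0.0086250 / (1 − (1+0.0086250)^−240) = €1,195.87.
Loan 2: at 9.35% the monthly rate is 0.0077917, so the payment is 121,000 × 0.0077917 / (1 − 1.0077917^−240) = €1,116.05.
Monthly savings = €1,195.87 − €1,116.05 = €79.82.
Break-even = €1,210.00 / €79.82 = 15.16 → 16 months.

16 months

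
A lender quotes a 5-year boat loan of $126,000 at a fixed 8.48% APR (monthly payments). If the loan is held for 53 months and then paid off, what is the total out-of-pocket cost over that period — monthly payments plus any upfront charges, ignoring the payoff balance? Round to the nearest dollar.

$136,945

Monthly rate = 8.48%/12 = 0.0070667; payment = 126,000 × 0.0070667 / (1 − (1+0.0070667)^−60) = $2,583.87.
Total outlay = 53 × $2,583.87 = $136,945.11.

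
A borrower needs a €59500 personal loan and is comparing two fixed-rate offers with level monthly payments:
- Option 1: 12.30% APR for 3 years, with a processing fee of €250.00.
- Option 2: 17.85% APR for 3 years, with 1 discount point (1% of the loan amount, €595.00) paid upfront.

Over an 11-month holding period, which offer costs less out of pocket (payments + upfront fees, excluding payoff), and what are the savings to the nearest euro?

Option 1 by €2,125

Option 1: monthly rate = 12.3%/12 = 0.0102500; payment = 59,500 × 0.0102500 / (1 − (1+0.0102500)^−36) = €1,984.79.
Option 2: monthly rate = 17.85%/12 = 0.0148750; payment = 59,500 × 0.0148750 / (1 − (1+0.0148750)^−36) = €2,146.59.
Over 11 months: Option 1 costs 11 × €1,984.79 + €250.00 = €22,082.69; Option 2 costs 11 × €2,146.59 + €595.00 = €24,207.49.
Option 1 is cheaper by €24,207.49 − €22,082.69 = €2,124.80.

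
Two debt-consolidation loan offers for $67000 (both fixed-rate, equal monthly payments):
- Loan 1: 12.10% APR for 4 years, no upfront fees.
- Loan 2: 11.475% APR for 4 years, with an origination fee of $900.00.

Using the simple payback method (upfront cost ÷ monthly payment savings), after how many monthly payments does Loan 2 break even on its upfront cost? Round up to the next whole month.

44 months

Loan 1: at 12.10% the monthly rate is 0.0100833, so the payment is 67,000 × 0.0100833 / (1 − 1.0100833^−48) = $1,767.66.
Loan 2: monthly rate = 11.475%/12 = 0.0095625; payment = 67,000 × 0.0095625 / (1 − (1+0.0095625)^−48) = $1,747.15.
Monthly savings = $1,767.66 − $1,747.15 = $20.51.
Break-even = $900.00 / $20.51 = 43.88 → 44 months.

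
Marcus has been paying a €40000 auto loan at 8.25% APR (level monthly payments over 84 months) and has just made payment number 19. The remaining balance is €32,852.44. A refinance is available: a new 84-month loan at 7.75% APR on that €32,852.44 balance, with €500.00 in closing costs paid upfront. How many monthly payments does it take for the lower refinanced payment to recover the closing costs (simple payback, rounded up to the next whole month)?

5 months

Current payment = 40,000 × 8.25%/12 / (1 − (1+0.0068750)^−84) = €628.44.
Refinanced payment = 32,852.44 × 0.0064583 / (1 − (1+0.0064583)^−84) = €507.96.
Monthly savings = €628.44 − €507.96 = €120.48.
Break-even = €500.00 / €120.48 = 4.15 → 5 months.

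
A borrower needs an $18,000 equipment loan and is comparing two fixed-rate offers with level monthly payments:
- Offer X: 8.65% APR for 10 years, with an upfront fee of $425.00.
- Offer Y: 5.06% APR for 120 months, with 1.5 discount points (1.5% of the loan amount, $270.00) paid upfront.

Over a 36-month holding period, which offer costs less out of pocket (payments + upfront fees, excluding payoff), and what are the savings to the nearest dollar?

Offer X: monthly rate = 8.65%/12 = 0.0072083; payment = 18,000 × 0.0072083 / (1 − (1+0.0072083)^−120) = $224.62.
Offer Y: at 5.06% the monthly rate is 0.0042167, so the payment is 18,000 × 0.0042167 / (1 − 1.0042167^−120) = $191.45.
Over 36 months: Offer X costs 36 × $224.62 + $425.00 = $8,511.32; Offer Y costs 36 × $191.45 + $270.00 = $7,162.20.
Offer Y is cheaper by $8,511.32 − $7,162.20 = $1,349.12.

Offer Y by $1,349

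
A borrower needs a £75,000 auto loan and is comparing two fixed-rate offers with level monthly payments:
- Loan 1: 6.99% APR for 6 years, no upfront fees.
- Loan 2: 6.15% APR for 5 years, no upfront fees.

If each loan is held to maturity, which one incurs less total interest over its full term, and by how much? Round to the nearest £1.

Loan 2 by £4,727

Loan 1: monthly rate = 6.99%/12 = 0.0058250; payment = 75,000 × 0.0058250 / (1 − (1+0.0058250)^−72) = £1,278.32.
Total interest on Loan 1 = 72 × £1,278.32 − £75,000 = £17,039.04.
Loan 2: at 6.15% the monthly rate is 0.0051250, so the payment is 75,000 × 0.0051250 / (1 − 1.0051250^−60) = £1,455.20.
Total interest on Loan 2 = 60 × £1,455.20 − £75,000 = £12,312.00.
Loan 2 is lower by £4,727.04.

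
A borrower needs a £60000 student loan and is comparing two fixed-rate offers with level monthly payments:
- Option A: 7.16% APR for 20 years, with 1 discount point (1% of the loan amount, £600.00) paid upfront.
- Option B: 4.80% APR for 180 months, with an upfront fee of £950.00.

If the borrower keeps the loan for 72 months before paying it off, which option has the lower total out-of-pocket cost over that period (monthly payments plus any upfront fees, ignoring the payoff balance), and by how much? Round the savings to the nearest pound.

Option A by £155

Option A: at 7.16% the monthly rate is 0.0059667, so the payment is 60,000 × 0.0059667 / (1 − 1.0059667^−240) = £470.96.
Option B: monthly rate = 4.8%/12 = 0.0040000; payment = 60,000 × 0.0040000 / (1 − (1+0.0040000)^−180) = £468.25.
Over 72 months: Option A costs 72 × £470.96 + £600.00 = £34,509.12; Option B costs 72 × £468.25 + £950.00 = £34,664.00.
Option A is cheaper by £34,664.00 − £34,509.12 = £154.88.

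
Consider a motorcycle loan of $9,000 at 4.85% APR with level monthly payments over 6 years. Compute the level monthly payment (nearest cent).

$144.32

At 4.85% the monthly rate is 0.0040417, so the payment is 9,000 × 0.0040417 / (1 − 1.0040417^−72) = $144.32.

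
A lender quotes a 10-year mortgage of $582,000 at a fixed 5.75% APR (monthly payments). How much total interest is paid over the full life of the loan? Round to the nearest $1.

$184,628

At 5.75% the monthly rate is 0.0047917, so the payment is 582,000 × 0.0047917 / (1 − 1.0047917^−120) = $6,388.57.
Total paid = 120 × $6,388.57 = $766,628.40; interest = $766,628.40 − $582,000 = $184,628.40.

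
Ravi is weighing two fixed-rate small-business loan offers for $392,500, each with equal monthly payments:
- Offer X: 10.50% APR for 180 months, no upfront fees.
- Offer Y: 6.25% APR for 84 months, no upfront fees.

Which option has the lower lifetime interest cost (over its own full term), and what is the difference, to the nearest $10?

Offer Y by $295,360

Offer X: at 10.50% the monthly rate is 0.0087500, so the payment is 392,500 × 0.0087500 / (1 − 1.0087500^−180) = $4,338.69.
Total interest on Offer X = 180 × $4,338.69 − $392,500 = $388,464.20.
Offer Y: monthly rate = 6.25%/12 = 0.0052083; payment = 392,500 × 0.0052083 / (1 − (1+0.0052083)^−84) = $5,781.01.
Total interest on Offer Y = 84 × $5,781.01 − $392,500 = $93,104.84.
Offer Y is lower by $295,359.36.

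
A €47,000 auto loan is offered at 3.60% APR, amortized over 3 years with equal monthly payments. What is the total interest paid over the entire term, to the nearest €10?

€2,650

Monthly rate = 3.6%/12 = 0.0030000; payment = 47,000 × 0.0030000 / (1 − (1+0.0030000)^−36) = €1,379.28.
Total paid = 36 × €1,379.28 = €49,654.08; interest = €49,654.08 − €47,000 = €2,654.08.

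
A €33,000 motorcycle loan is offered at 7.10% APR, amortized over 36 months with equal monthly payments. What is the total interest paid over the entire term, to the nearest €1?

At 7.10% the monthly rate is 0.0059167, so the payment is 33,000 × 0.0059167 / (1 − 1.0059167^−36) = €1,020.45.
Total paid = 36 × €1,020.45 = €36,736.20; interest = €36,736.20 − €33,000 = €3,736.20.

€3,736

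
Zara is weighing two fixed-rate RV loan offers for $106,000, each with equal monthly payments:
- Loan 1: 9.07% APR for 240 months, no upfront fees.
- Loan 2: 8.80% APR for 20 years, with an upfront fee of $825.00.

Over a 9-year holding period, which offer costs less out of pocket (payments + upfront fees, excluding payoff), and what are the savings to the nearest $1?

Loan 1: monthly rate = 9.07%/12 = 0.0075583; payment = 106,000 × 0.0075583 / (1 − (1+0.0075583)^−240) = $958.49.
Loan 2: at 8.80% the monthly rate is 0.0073333, so the payment is 106,000 × 0.0073333 / (1 − 1.0073333^−240) = $940.12.
Over 108 months: Loan 1 costs 108 × $958.49 = $103,516.92; Loan 2 costs 108 × $940.12 + $825.00 = $102,357.96.
Loan 2 is cheaper by $103,516.92 − $102,357.96 = $1,158.96.

Loan 2 by $1,159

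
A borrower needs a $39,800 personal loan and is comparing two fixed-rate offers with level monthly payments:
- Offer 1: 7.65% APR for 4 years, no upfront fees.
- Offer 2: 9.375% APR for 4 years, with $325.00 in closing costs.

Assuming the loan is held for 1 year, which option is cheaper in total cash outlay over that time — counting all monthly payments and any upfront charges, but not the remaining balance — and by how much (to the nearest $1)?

Offer 1: monthly rate = 7.65%/12 = 0.0063750; payment = 39,800 × 0.0063750 / (1 − (1+0.0063750)^−48) = $965.11.
Offer 2: at 9.375% the monthly rate is 0.0078125, so the payment is 39,800 × 0.0078125 / (1 − 1.0078125^−48) = $997.53.
Over 12 months: Offer 1 costs 12 × $965.11 = $11,581.32; Offer 2 costs 12 × $997.53 + $325.00 = $12,295.36.
Offer 1 is cheaper by $12,295.36 − $11,581.32 = $714.04.

Offer 1 by $714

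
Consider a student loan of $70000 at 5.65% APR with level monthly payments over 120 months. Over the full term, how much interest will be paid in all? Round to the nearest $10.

$21,790

At 5.65% the monthly rate is 0.0047083, so the payment is 70,000 × 0.0047083 / (1 − 1.0047083^−120) = $764.90.
Total paid = 120 × $764.90 = $91,788.00; interest = $91,788.00 − $70,000 = $21,788.00.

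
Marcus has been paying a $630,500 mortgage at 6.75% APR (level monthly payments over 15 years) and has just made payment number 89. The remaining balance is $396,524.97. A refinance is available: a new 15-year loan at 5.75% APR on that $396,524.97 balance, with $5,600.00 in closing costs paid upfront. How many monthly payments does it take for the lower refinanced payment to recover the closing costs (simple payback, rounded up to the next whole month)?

Current payment = 630,500 × 6.75%/12 / (1 − (1+0.0056250)^−180) = $5,579.35.
Refinanced payment = 396,524.97 × 0.0047917 / (1 − (1+0.0047917)^−180) = $3,292.78.
Monthly savings = $5,579.35 − $3,292.78 = $2,286.57.
Break-even = $5,600.00 / $2,286.57 = 2.45 → 3 months.

3 months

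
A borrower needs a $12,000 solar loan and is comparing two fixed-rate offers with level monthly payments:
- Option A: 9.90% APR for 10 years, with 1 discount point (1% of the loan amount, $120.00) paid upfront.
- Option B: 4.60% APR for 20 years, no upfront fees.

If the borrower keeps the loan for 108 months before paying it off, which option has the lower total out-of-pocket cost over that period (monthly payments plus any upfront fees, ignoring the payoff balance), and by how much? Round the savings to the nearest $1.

Option A: at 9.90% the monthly rate is 0.0082500, so the payment is 12,000 × 0.0082500 / (1 − 1.0082500^−120) = $157.92.
Option B: at 4.60% the monthly rate is 0.0038333, so the payment is 12,000 × 0.0038333 / (1 − 1.0038333^−240) = $76.57.
Over 108 months: Option A costs 108 × $157.92 + $120.00 = $17,175.36; Option B costs 108 × $76.57 = $8,269.56.
Option B is cheaper by $17,175.36 − $8,269.56 = $8,905.80.

Option B by $8,906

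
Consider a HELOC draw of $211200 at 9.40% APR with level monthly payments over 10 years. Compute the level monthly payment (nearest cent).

At 9.40% the monthly rate is 0.0078333, so the payment is 211,200 × 0.0078333 / (1 − 1.0078333^−120) = $2,721.33.

$2,721.33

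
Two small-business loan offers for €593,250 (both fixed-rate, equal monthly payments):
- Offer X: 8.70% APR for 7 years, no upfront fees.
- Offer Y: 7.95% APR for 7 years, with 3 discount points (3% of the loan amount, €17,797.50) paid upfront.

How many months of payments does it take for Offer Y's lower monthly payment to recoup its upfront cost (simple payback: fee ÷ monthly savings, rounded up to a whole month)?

Offer X: monthly rate = 8.7%/12 = 0.0072500; payment = 593,250 × 0.0072500 / (1 − (1+0.0072500)^−84) = €9,454.77.
Offer Y: monthly rate = 7.95%/12 = 0.0066250; payment = 593,250 × 0.0066250 / (1 − (1+0.0066250)^−84) = €9,231.75.
Monthly savings = €9,454.77 − €9,231.75 = €223.02.
Break-even = €17,797.50 / €223.02 = 79.80 → 80 months.

80 months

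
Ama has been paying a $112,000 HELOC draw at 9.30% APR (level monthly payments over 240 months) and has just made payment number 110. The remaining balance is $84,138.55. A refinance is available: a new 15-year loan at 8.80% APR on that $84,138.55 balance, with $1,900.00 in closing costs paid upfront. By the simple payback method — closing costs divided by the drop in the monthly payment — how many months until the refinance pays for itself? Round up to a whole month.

11 months

Current payment = 112,000 × 9.3%/12 / (1 − (1+0.0077500)^−240) = $1,029.40.
Refinanced payment = 84,138.55 × 0.0073333 / (1 − (1+0.0073333)^−180) = $843.41.
Monthly savings = $1,029.40 − $843.41 = $185.99.
Break-even = $1,900.00 / $185.99 = 10.22 → 11 months.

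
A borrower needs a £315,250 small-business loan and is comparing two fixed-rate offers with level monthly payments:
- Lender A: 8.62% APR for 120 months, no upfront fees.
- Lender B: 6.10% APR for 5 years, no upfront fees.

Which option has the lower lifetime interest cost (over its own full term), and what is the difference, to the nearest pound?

Lender B by £104,909

Lender A: monthly rate = 8.62%/12 = 0.0071833; payment = 315,250 × 0.0071833 / (1 − (1+0.0071833)^−120) = £3,928.91.
Total interest on Lender A = 120 × £3,928.91 − £315,250 = £156,219.20.
Lender B: monthly rate = 6.1%/12 = 0.0050833; payment = 315,250 × 0.0050833 / (1 − (1+0.0050833)^−60) = £6,109.34.
Total interest on Lender B = 60 × £6,109.34 − £315,250 = £51,310.40.
Lender B is lower by £104,908.80.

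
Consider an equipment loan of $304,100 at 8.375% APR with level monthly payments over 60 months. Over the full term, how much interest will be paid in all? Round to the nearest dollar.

At 8.375% the monthly rate is 0.0069792, so the payment is 304,100 × 0.0069792 / (1 − 1.0069792^−60) = $6,220.77.
Total paid = 60 × $6,220.77 = $373,246.20; interest = $373,246.20 − $304,100 = $69,146.20.

$69,146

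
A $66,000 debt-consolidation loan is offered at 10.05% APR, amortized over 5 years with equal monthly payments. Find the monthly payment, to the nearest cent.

Monthly rate = 10.05%/12 = 0.0083750; payment = 66,000 × 0.0083750 / (1 − (1+0.0083750)^−60) = $1,403.93.

$1,403.93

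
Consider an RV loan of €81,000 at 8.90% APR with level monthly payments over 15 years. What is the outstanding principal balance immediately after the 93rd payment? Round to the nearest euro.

€52,222

With monthly rate i = 8.9%/12 = 0.0074167, the balance after k of n payments is P · [(1+i)^n − (1+i)^k] / [(1+i)^n − 1].
(1+0.0074167)^180 = 3.78132213 and (1+0.0074167)^93 = 1.98815039, so the balance is 81,000 × (3.78132213 − 1.98815039) / (3.78132213 − 1) = €52,222.25.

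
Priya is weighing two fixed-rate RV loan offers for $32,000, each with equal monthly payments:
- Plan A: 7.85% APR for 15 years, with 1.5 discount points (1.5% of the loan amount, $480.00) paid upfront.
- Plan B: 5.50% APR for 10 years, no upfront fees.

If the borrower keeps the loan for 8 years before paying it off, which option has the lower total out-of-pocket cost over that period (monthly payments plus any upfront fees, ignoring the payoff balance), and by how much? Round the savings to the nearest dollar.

Plan A: at 7.85% the monthly rate is 0.0065417, so the payment is 32,000 × 0.0065417 / (1 − 1.0065417^−180) = $303.04.
Plan B: monthly rate = 5.5%/12 = 0.0045833; payment = 32,000 × 0.0045833 / (1 − (1+0.0045833)^−120) = $347.28.
Over 96 months: Plan A costs 96 × $303.04 + $480.00 = $29,571.84; Plan B costs 96 × $347.28 = $33,338.88.
Plan A is cheaper by $33,338.88 − $29,571.84 = $3,767.04.

Plan A by $3,767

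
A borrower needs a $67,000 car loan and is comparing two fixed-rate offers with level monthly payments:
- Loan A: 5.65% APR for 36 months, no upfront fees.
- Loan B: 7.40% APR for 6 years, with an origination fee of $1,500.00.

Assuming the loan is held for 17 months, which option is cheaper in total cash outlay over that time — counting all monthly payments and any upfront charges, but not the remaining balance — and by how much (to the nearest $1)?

Loan B by $13,332

Loan A: monthly rate = 5.65%/12 = 0.0047083; payment = 67,000 × 0.0047083 / (1 − (1+0.0047083)^−36) = $2,027.66.
Loan B: monthly rate = 7.4%/12 = 0.0061667; payment = 67,000 × 0.0061667 / (1 − (1+0.0061667)^−72) = $1,155.20.
Over 17 months: Loan A costs 17 × $2,027.66 = $34,470.22; Loan B costs 17 × $1,155.20 + $1,500.00 = $21,138.40.
Loan B is cheaper by $34,470.22 − $21,138.40 = $13,331.82.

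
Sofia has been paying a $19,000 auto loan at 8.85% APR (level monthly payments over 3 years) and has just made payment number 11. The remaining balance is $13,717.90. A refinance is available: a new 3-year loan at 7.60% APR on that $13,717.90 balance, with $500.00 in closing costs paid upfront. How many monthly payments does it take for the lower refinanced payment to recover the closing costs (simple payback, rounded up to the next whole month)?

3 months

Current payment = 19,000 × 8.85%/12 / (1 − (1+0.0073750)^−36) = $602.87.
Refinanced payment = 13,717.90 × 0.0063333 / (1 − (1+0.0063333)^−36) = $427.34.
Monthly savings = $602.87 − $427.34 = $175.53.
Break-even = $500.00 / $175.53 = 2.85 → 3 months.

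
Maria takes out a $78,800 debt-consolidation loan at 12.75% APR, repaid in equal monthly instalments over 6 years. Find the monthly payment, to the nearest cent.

$1,571.46

At 12.75% the monthly rate is 0.0106250, so the payment is 78,800 × 0.0106250 / (1 − 1.0106250^−72) = $1,571.46.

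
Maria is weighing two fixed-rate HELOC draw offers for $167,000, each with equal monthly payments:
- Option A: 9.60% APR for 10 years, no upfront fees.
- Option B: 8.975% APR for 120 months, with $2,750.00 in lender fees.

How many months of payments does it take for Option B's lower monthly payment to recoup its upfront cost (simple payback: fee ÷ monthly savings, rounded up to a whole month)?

49 months

Option A: at 9.60% the monthly rate is 0.0080000, so the payment is 167,000 × 0.0080000 / (1 − 1.0080000^−120) = $2,170.09.
Option B: at 8.975% the monthly rate is 0.0074792, so the payment is 167,000 × 0.0074792 / (1 − 1.0074792^−120) = $2,113.23.
Monthly savings = $2,170.09 − $2,113.23 = $56.86.
Break-even = $2,750.00 / $56.86 = 48.36 → 49 months.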